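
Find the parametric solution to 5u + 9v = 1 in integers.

Step 1: Compute gcd(5, 9) = 1.
Since 1 divides 1, solutions exist.

Step 2: Find a particular solution using extended Euclidean algorithm.
We get u₀ = 2, v₀ = -1.
Check: 5*2 + 9*-1 = 1 = 1 ✓

Step 3: Write the general solution.
u = 2 + (9/1)t = 2 + 9t
v = -1 - (5/1)t = -1 - 5t
for any integer t.

u = 2 + 9t, v = -1 - 5t for integer t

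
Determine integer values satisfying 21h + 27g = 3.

Step 1: Check solvability.
gcd(21, 27) = 3
Since 3 divides 3, solutions exist.

Step 2: Apply extended Euclidean algorithm to find gcd.
We find integers such that 21*x0 + 27*y0 = 3

Step 3: Scale the particular solution.
Multiply by 3/3 = 1:
h = 4, g = -3

Step 4: Verify.
21*(4) + 27*(-3) = 3 = 3 ✓

h = 4, g = -3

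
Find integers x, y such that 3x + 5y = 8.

Step 1: Check solvability.
gcd(3, 5) = 1
Since 1 divides 8, solutions exist.

Step 2: Apply extended Euclidean algorithm to find gcd.
We find integers such that 3*x0 + 5*y0 = 1

Step 3: Scale the particular solution.
Multiply by 8/1 = 8:
x = 16, y = -8

Step 4: Verify.
3*(16) + 5*(-8) = 8 = 8 ✓

x = 16, y = -8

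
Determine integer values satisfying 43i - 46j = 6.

Step 1: Check solvability.
gcd(43, 46) = 1
Since 1 divides 6, solutions exist.

Step 2: Apply extended Euclidean algorithm to find gcd.
We find integers such that 43*x0 + 46*y0 = 1

Step 3: Scale the particular solution.
Multiply by 6/1 = 6:
i = 90, j = 84

Step 4: Verify.
43*(90) - 46*(84) = 6 = 6 ✓

i = 90, j = 84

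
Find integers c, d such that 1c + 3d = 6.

Step 1: Check solvability.
gcd(1, 3) = 1
Since 1 divides 6, solutions exist.

Step 2: Apply extended Euclidean algorithm to find gcd.
We find integers such that 1*x0 + 3*y0 = 1

Step 3: Scale the particular solution.
Multiply by 6/1 = 6:
c = 6, d = 0

Step 4: Verify.
1*(6) + 3*(0) = 6 = 6 ✓

c = 6, d = 0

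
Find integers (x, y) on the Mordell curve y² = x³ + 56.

Try small integer x values and check whether x³ + 56 is a perfect square.
x = 2: x³ + 56 = 2³ + 56 = 8 + 56 = 64
Is 64 a perfect square? 8² = 64 ✓
So (x, y) = (2, -8) is a solution.

x = 2, y = -8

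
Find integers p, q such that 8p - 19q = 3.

Step 1: Check solvability.
gcd(8, 19) = 1
Since 1 divides 3, solutions exist.

Step 2: Apply extended Euclidean algorithm to find gcd.
We find integers such that 8*x0 + 19*y0 = 1

Step 3: Scale the particular solution.
Multiply by 3/1 = 3:
p = -21, q = -9

Step 4: Verify.
8*(-21) - 19*(-9) = 3 = 3 ✓

p = -21, q = -9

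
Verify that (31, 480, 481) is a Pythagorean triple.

Compute a² + b²:
31² + 480² = 961 + 230400 = 231361
Compute c²:
481² = 231361
Since 231361 = 231361, it is a Pythagorean triple.

Yes, it is a Pythagorean triple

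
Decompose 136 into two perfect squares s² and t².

We need to find integers s, t > 0 such that s² + t² = 136.
Trying s = 6: t² = 136 - 6² = 136 - 36 = 100
t = 10
Check: 6² + 10² = 36 + 100 = 136 ✓

136 = 6² + 10²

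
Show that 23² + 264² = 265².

Compute a² + b² = 23² + 264² = 529 + 69696 = 70225
Compute c² = 265² = 70225
Since 70225 = 70225, confirmed.

Yes, it is a Pythagorean triple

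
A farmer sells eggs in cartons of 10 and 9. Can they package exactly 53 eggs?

We need non-negative a, b with 10a + 9b = 53.
gcd(10, 9) = 1 divides 53, but no a in [0, 5] gives non-negative b.

No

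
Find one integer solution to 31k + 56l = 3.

Step 1: Check solvability.
gcd(31, 56) = 1
Since 1 divides 3, solutions exist.

Step 2: Apply extended Euclidean algorithm to find gcd.
We find integers such that 31*x0 + 56*y0 = 1

Step 3: Scale the particular solution.
Multiply by 3/1 = 3:
k = -27, l = 15

Step 4: Verify.
31*(-27) + 56*(15) = 3 = 3 ✓

k = -27, l = 15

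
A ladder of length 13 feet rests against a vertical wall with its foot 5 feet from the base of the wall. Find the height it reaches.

The ladder, wall, and ground form a right triangle with hypotenuse 13 and one leg 5.
By the Pythagorean theorem: h² = 13² - 5² = 169 - 25 = 144
h = √144 = 12 feet

12 feet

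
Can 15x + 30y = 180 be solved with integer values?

Step 1: Compute gcd(15, 30).
gcd(15, 30) = 15

Step 2: Check divisibility.
Does 15 divide 180? 180 = 15 x 12, so yes.

By the theorem on linear Diophantine equations, 15x + 30y = 180 has integer solutions if and only if gcd(15, 30) divides 180. Since 15 | 180, solutions exist.

Yes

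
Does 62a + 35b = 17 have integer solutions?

Step 1: Compute gcd(62, 35).
gcd(62, 35) = 1

Step 2: Check divisibility.
Does 1 divide 17? 17 = 1 x 17, so yes.

By the theorem on linear Diophantine equations, 62a + 35b = 17 has integer solutions if and only if gcd(62, 35) divides 17. Since 1 | 17, solutions exist.

Yes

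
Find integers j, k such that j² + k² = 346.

We need to find integers j, k > 0 such that j² + k² = 346.
Trying j = 11: k² = 346 - 11² = 346 - 121 = 225
k = 15
Check: 11² + 15² = 121 + 225 = 346 ✓

346 = 11² + 15²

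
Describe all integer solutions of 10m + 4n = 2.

Step 1: Compute gcd(10, 4) = 2.
Since 2 divides 2, solutions exist.

Step 2: Find a particular solution using extended Euclidean algorithm.
We get m₀ = 1, n₀ = -2.
Check: 10*1 + 4*-2 = 2 = 2 ✓

Step 3: Write the general solution.
m = 1 + (4/2)t = 1 + 2t
n = -2 - (10/2)t = -2 - 5t
for any integer t.

m = 1 + 2t, n = -2 - 5t for integer t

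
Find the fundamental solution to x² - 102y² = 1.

We seek the smallest positive integers (x, y) with x² - 102y² = 1, i.e., x² = 102y² + 1.
Try successive y values:
y = 1: x² = 102·1² + 1 = 103, not a perfect square
y = 2: x² = 102·2² + 1 = 409, not a perfect square
y = 3: x² = 102·3² + 1 = 919, not a perfect square
... continuing the search (or via continued fractions) ...
y = 10: x² = 102·10² + 1 = 10201, x = 101 ✓

Verify: 101² - 102·10² = 10201 - 10200 = 1 ✓

x = 101, y = 10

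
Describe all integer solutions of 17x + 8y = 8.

Step 1: Compute gcd(17, 8) = 1.
Since 1 divides 8, solutions exist.

Step 2: Find a particular solution using extended Euclidean algorithm.
We get x₀ = 8, y₀ = -16.
Check: 17*8 + 8*-16 = 8 = 8 ✓

Step 3: Write the general solution.
x = 8 + (8/1)t = 8 + 8t
y = -16 - (17/1)t = -16 - 17t
for any integer t.

x = 8 + 8t, y = -16 - 17t for integer t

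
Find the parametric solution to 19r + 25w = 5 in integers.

Step 1: Compute gcd(19, 25) = 1.
Since 1 divides 5, solutions exist.

Step 2: Find a particular solution using extended Euclidean algorithm.
We get r₀ = 20, w₀ = -15.
Check: 19*20 + 25*-15 = 5 = 5 ✓

Step 3: Write the general solution.
r = 20 + (25/1)t = 20 + 25t
w = -15 - (19/1)t = -15 - 19t
for any integer t.

r = 20 + 25t, w = -15 - 19t for integer t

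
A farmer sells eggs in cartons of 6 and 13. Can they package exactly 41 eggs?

We need non-negative a, b with 6a + 13b = 41.
gcd(6, 13) = 1 divides 41, but no a in [0, 6] gives non-negative b.

No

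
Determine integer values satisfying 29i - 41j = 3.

Step 1: Check solvability.
gcd(29, 41) = 1
Since 1 divides 3, solutions exist.

Step 2: Apply extended Euclidean algorithm to find gcd.
We find integers such that 29*x0 + 41*y0 = 1

Step 3: Scale the particular solution.
Multiply by 3/1 = 3:
i = 51, j = 36

Step 4: Verify.
29*(51) - 41*(36) = 3 = 3 ✓

i = 51, j = 36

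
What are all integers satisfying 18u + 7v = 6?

Step 1: Compute gcd(18, 7) = 1.
Since 1 divides 6, solutions exist.

Step 2: Find a particular solution using extended Euclidean algorithm.
We get u₀ = 12, v₀ = -30.
Check: 18*12 + 7*-30 = 6 = 6 ✓

Step 3: Write the general solution.
u = 12 + (7/1)t = 12 + 7t
v = -30 - (18/1)t = -30 - 18t
for any integer t.

u = 12 + 7t, v = -30 - 18t for integer t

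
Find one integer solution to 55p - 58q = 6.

Step 1: Check solvability.
gcd(55, 58) = 1
Since 1 divides 6, solutions exist.

Step 2: Apply extended Euclidean algorithm to find gcd.
We find integers such that 55*x0 + 58*y0 = 1

Step 3: Scale the particular solution.
Multiply by 6/1 = 6:
p = 114, q = 108

Step 4: Verify.
55*(114) - 58*(108) = 6 = 6 ✓

p = 114, q = 108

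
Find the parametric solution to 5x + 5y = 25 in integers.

Step 1: Compute gcd(5, 5) = 5.
Since 5 divides 25, solutions exist.

Step 2: Find a particular solution using extended Euclidean algorithm.
We get x₀ = 0, y₀ = 5.
Check: 5*0 + 5*5 = 25 = 25 ✓

Step 3: Write the general solution.
x = 0 + (5/5)t = 0 + 1t
y = 5 - (5/5)t = 5 - 1t
for any integer t.

x = 0 + 1t, y = 5 - 1t for integer t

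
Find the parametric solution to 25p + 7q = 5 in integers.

Step 1: Compute gcd(25, 7) = 1.
Since 1 divides 5, solutions exist.

Step 2: Find a particular solution using extended Euclidean algorithm.
We get p₀ = 10, q₀ = -35.
Check: 25*10 + 7*-35 = 5 = 5 ✓

Step 3: Write the general solution.
p = 10 + (7/1)t = 10 + 7t
q = -35 - (25/1)t = -35 - 25t
for any integer t.

p = 10 + 7t, q = -35 - 25t for integer t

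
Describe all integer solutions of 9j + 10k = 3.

Step 1: Compute gcd(9, 10) = 1.
Since 1 divides 3, solutions exist.

Step 2: Find a particular solution using extended Euclidean algorithm.
We get j₀ = -3, k₀ = 3.
Check: 9*-3 + 10*3 = 3 = 3 ✓

Step 3: Write the general solution.
j = -3 + (10/1)t = -3 + 10t
k = 3 - (9/1)t = 3 - 9t
for any integer t.

j = -3 + 10t, k = 3 - 9t for integer t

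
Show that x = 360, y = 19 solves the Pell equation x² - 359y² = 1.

Compute x² = 360² = 129600
Compute 359y² = 359·19² = 359·361 = 129599
x² - 359y² = 129600 - 129599 = 1
Since this equals 1, (360, 19) is a solution.

Yes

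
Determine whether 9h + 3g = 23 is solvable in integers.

Step 1: Compute gcd(9, 3).
gcd(9, 3) = 3

Step 2: Check divisibility.
Does 3 divide 23? 23 = 3 x 7 + 2, so no.

By the theorem on linear Diophantine equations, 9h + 3g = 23 has integer solutions if and only if gcd(9, 3) divides 23. Since 3 does not divide 23, no solutions exist.

No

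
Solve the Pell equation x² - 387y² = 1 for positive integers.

We seek the smallest positive integers (x, y) with x² - 387y² = 1, i.e., x² = 387y² + 1.
Try successive y values:
y = 1: x² = 387·1² + 1 = 388, not a perfect square
y = 2: x² = 387·2² + 1 = 1549, not a perfect square
y = 3: x² = 387·3² + 1 = 3484, not a perfect square
... continuing the search (or via continued fractions) ...
y = 177: x² = 387·177² + 1 = 12124324, x = 3482 ✓

Verify: 3482² - 387·177² = 12124324 - 12124323 = 1 ✓

x = 3482, y = 177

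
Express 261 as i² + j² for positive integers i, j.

We need to find integers i, j > 0 such that i² + j² = 261.
Trying i = 6: j² = 261 - 6² = 261 - 36 = 225
j = 15
Check: 6² + 15² = 36 + 225 = 261 ✓

261 = 6² + 15²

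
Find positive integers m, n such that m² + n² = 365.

Search for m with 365 - m² a perfect square.
m = 2: 365 - 2² = 365 - 4 = 361 = 19² ✓
So m = 2, n = 19.

m = 2, n = 19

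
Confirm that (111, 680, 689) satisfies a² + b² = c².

Compute a² + b² = 111² + 680² = 12321 + 462400 = 474721
Compute c² = 689² = 474721
Since 474721 = 474721, confirmed.

Yes, it is a Pythagorean triple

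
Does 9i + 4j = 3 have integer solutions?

Step 1: Compute gcd(9, 4).
gcd(9, 4) = 1

Step 2: Check divisibility.
Does 1 divide 3? 3 = 1 x 3, so yes.

By the theorem on linear Diophantine equations, 9i + 4j = 3 has integer solutions if and only if gcd(9, 4) divides 3. Since 1 | 3, solutions exist.

Yes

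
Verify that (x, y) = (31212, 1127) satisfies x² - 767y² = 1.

Compute x² = 31212² = 974188944
Compute 767y² = 767·1127² = 767·1270129 = 974188943
x² - 767y² = 974188944 - 974188943 = 1
Since this equals 1, (31212, 1127) is a solution.

Yes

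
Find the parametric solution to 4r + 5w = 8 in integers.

Step 1: Compute gcd(4, 5) = 1.
Since 1 divides 8, solutions exist.

Step 2: Find a particular solution using extended Euclidean algorithm.
We get r₀ = -8, w₀ = 8.
Check: 4*-8 + 5*8 = 8 = 8 ✓

Step 3: Write the general solution.
r = -8 + (5/1)t = -8 + 5t
w = 8 - (4/1)t = 8 - 4t
for any integer t.

r = -8 + 5t, w = 8 - 4t for integer t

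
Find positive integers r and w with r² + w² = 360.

We need to find integers r, w > 0 such that r² + w² = 360.
Trying r = 6: w² = 360 - 6² = 360 - 36 = 324
w = 18
Check: 6² + 18² = 36 + 324 = 360 ✓

360 = 6² + 18²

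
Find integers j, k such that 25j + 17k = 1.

Step 1: Check solvability.
gcd(25, 17) = 1
Since 1 divides 1, solutions exist.

Step 2: Apply extended Euclidean algorithm to find gcd.
We find integers such that 25*x0 + 17*y0 = 1

Step 3: Scale the particular solution.
Multiply by 1/1 = 1:
j = -2, k = 3

Step 4: Verify.
25*(-2) + 17*(3) = 1 = 1 ✓

j = -2, k = 3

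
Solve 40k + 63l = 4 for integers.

Step 1: Check solvability.
gcd(40, 63) = 1
Since 1 divides 4, solutions exist.

Step 2: Apply extended Euclidean algorithm to find gcd.
We find integers such that 40*x0 + 63*y0 = 1

Step 3: Scale the particular solution.
Multiply by 4/1 = 4:
k = -44, l = 28

Step 4: Verify.
40*(-44) + 63*(28) = 4 = 4 ✓

k = -44, l = 28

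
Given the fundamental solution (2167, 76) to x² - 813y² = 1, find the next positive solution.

Solutions to x² - Dy² = 1 are generated by powers of (x₀ + y₀√D).
The next solution satisfies x₁ + y₁√813 = (x₀ + y₀√813)², giving:
x₁ = x₀² + 813y₀² = 2167² + 813·76² = 4695889 + 4695888 = 9391777
y₁ = 2x₀y₀ = 2·2167·76 = 329384

Verify: 9391777² - 813·329384² = 88205475217729 - 88205475217728 = 1 ✓

x = 9391777, y = 329384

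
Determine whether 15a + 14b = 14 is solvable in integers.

Step 1: Compute gcd(15, 14).
gcd(15, 14) = 1

Step 2: Check divisibility.
Does 1 divide 14? 14 = 1 x 14, so yes.

By the theorem on linear Diophantine equations, 15a + 14b = 14 has integer solutions if and only if gcd(15, 14) divides 14. Since 1 | 14, solutions exist.

Yes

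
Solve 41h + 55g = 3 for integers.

Step 1: Check solvability.
gcd(41, 55) = 1
Since 1 divides 3, solutions exist.

Step 2: Apply extended Euclidean algorithm to find gcd.
We find integers such that 41*x0 + 55*y0 = 1

Step 3: Scale the particular solution.
Multiply by 3/1 = 3:
h = -12, g = 9

Step 4: Verify.
41*(-12) + 55*(9) = 3 = 3 ✓

h = -12, g = 9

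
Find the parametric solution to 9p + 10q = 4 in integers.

Step 1: Compute gcd(9, 10) = 1.
Since 1 divides 4, solutions exist.

Step 2: Find a particular solution using extended Euclidean algorithm.
We get p₀ = -4, q₀ = 4.
Check: 9*-4 + 10*4 = 4 = 4 ✓

Step 3: Write the general solution.
p = -4 + (10/1)t = -4 + 10t
q = 4 - (9/1)t = 4 - 9t
for any integer t.

p = -4 + 10t, q = 4 - 9t for integer t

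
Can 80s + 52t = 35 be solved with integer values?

Step 1: Compute gcd(80, 52).
gcd(80, 52) = 4

Step 2: Check divisibility.
Does 4 divide 35? 35 = 4 x 8 + 3, so no.

By the theorem on linear Diophantine equations, 80s + 52t = 35 has integer solutions if and only if gcd(80, 52) divides 35. Since 4 does not divide 35, no solutions exist.

No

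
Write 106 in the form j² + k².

We need to find integers j, k > 0 such that j² + k² = 106.
Trying j = 5: k² = 106 - 5² = 106 - 25 = 81
k = 9
Check: 5² + 9² = 25 + 81 = 106 ✓

106 = 5² + 9²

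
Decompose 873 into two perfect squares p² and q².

We need to find integers p, q > 0 such that p² + q² = 873.
Trying p = 12: q² = 873 - 12² = 873 - 144 = 729
q = 27
Check: 12² + 27² = 144 + 729 = 873 ✓

873 = 12² + 27²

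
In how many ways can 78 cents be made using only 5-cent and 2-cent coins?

We need non-negative integers (x, y) with 5x + 2y = 78.
For each x from 0 to 15, check if (78 - 5x) is a non-negative multiple of 2.
Solutions (x, y): (0,39), (2,34), (4,29), (6,24), ...
Count: 8

8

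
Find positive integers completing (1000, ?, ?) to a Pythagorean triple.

We need the other leg and hypotenuse such that 1000² + x² = c².
Take x = 3045, c = 3205: 1000² + 3045² = 1000000 + 9272025 = 10272025 = 3205² ✓
Triple: (3045, 1000, 3205)

(3045, 1000, 3205)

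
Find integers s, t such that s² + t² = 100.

We need to find integers s, t > 0 such that s² + t² = 100.
Trying s = 6: t² = 100 - 6² = 100 - 36 = 64
t = 8
Check: 6² + 8² = 36 + 64 = 100 ✓

100 = 6² + 8²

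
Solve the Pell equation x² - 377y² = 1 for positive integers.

We seek the smallest positive integers (x, y) with x² - 377y² = 1, i.e., x² = 377y² + 1.
Try successive y values:
y = 1: x² = 377·1² + 1 = 378, not a perfect square
y = 2: x² = 377·2² + 1 = 1509, not a perfect square
y = 3: x² = 377·3² + 1 = 3394, not a perfect square
... continuing the search (or via continued fractions) ...
y = 12: x² = 377·12² + 1 = 54289, x = 233 ✓

Verify: 233² - 377·12² = 54289 - 54288 = 1 ✓

x = 233, y = 12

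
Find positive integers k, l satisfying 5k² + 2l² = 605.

Try small values of k and check whether (605 - 5k²)/2 is a perfect square.
k = 9: 5·9² = 405, so 2l² = 605 - 405 = 200, giving l² = 100, l = 10.
Check: 5·9² + 2·10² = 405 + 200 = 605 ✓

k = 9, l = 10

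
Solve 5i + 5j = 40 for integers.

Step 1: Check solvability.
gcd(5, 5) = 5
Since 5 divides 40, solutions exist.

Step 2: Apply extended Euclidean algorithm to find gcd.
We find integers such that 5*x0 + 5*y0 = 5

Step 3: Scale the particular solution.
Multiply by 40/5 = 8:
i = 0, j = 8

Step 4: Verify.
5*(0) + 5*(8) = 40 = 40 ✓

i = 0, j = 8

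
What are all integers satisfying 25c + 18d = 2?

Step 1: Compute gcd(25, 18) = 1.
Since 1 divides 2, solutions exist.

Step 2: Find a particular solution using extended Euclidean algorithm.
We get c₀ = -10, d₀ = 14.
Check: 25*-10 + 18*14 = 2 = 2 ✓

Step 3: Write the general solution.
c = -10 + (18/1)t = -10 + 18t
d = 14 - (25/1)t = 14 - 25t
for any integer t.

c = -10 + 18t, d = 14 - 25t for integer t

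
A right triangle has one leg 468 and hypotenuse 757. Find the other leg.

a² = c² - b² = 573049 - 219024 = 354025
a = 595

595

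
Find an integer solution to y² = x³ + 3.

Try small integer x values and check whether x³ + 3 is a perfect square.
x = 1: x³ + 3 = 1³ + 3 = 1 + 3 = 4
Is 4 a perfect square? 2² = 4 ✓
So (x, y) = (1, 2) is a solution.

x = 1, y = 2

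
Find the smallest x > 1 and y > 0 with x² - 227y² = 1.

We seek the smallest positive integers (x, y) with x² - 227y² = 1, i.e., x² = 227y² + 1.
Try successive y values:
y = 1: x² = 227·1² + 1 = 228, not a perfect square
y = 2: x² = 227·2² + 1 = 909, not a perfect square
y = 3: x² = 227·3² + 1 = 2044, not a perfect square
... continuing the search (or via continued fractions) ...
y = 15: x² = 227·15² + 1 = 51076, x = 226 ✓

Verify: 226² - 227·15² = 51076 - 51075 = 1 ✓

x = 226, y = 15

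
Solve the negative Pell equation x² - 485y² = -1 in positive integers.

We need x² = 485y² - 1. Try successive y:
y = 1: x² = 485·1² - 1 = 484 = 22² ✓
Check: 22² - 485·1² = 484 - 485 = -1 ✓

x = 22, y = 1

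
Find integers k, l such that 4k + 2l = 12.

Step 1: Check solvability.
gcd(4, 2) = 2
Since 2 divides 12, solutions exist.

Step 2: Apply extended Euclidean algorithm to find gcd.
We find integers such that 4*x0 + 2*y0 = 2

Step 3: Scale the particular solution.
Multiply by 12/2 = 6:
k = 0, l = 6

Step 4: Verify.
4*(0) + 2*(6) = 12 = 12 ✓

k = 0, l = 6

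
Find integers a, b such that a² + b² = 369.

We need to find integers a, b > 0 such that a² + b² = 369.
Trying a = 12: b² = 369 - 12² = 369 - 144 = 225
b = 15
Check: 12² + 15² = 144 + 225 = 369 ✓

369 = 12² + 15²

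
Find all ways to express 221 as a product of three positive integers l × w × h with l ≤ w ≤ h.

Iterate l from 1 to ⌊221^(1/3)⌋. For each l dividing 221, iterate w ≥ l with w dividing 221/l, and set h = 221/(l·w).
Triples found (2): (1×1×221), (1×13×17)

(1×1×221), (1×13×17)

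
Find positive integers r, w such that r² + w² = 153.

Search for r with 153 - r² a perfect square.
r = 3: 153 - 3² = 153 - 9 = 144 = 12² ✓
So r = 3, w = 12.

r = 3, w = 12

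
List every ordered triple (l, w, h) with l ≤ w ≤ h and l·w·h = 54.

Iterate l from 1 to ⌊54^(1/3)⌋. For each l dividing 54, iterate w ≥ l with w dividing 54/l, and set h = 54/(l·w).
Triples found (6): (1×1×54), (1×2×27), (1×3×18), (1×6×9), (2×3×9), (3×3×6)

(1×1×54), (1×2×27), (1×3×18), (1×6×9), (2×3×9), (3×3×6)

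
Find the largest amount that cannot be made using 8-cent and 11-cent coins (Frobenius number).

For two coprime denominations a and b, the Frobenius number (largest value not representable as a non-negative combination) is ab - a - b.
Here gcd(8, 11) = 1, so they are coprime.
F(8, 11) = 8·11 - 8 - 11 = 88 - 19 = 69

69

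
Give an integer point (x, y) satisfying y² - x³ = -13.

Try small integer x values and check whether x³ - 13 is a perfect square.
x = 17: x³ - 13 = 17³ - 13 = 4913 - 13 = 4900
Is 4900 a perfect square? 70² = 4900 ✓
So (x, y) = (17, -70) is a solution.

x = 17, y = -70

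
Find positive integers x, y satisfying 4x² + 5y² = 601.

Try small values of x and check whether (601 - 4x²)/5 is a perfect square.
x = 7: 4·7² = 196, so 5y² = 601 - 196 = 405, giving y² = 81, y = 9.
Check: 4·7² + 5·9² = 196 + 405 = 601 ✓

x = 7, y = 9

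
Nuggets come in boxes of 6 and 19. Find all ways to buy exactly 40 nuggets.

We need non-negative integers (x, y) with 6x + 19y = 40.
For each x in 0..6, check if 40 - 6x is a non-negative multiple of 19.
No x yields an integer y ≥ 0.

No solution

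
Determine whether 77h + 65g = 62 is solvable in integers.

Step 1: Compute gcd(77, 65).
gcd(77, 65) = 1

Step 2: Check divisibility.
Does 1 divide 62? 62 = 1 x 62, so yes.

By the theorem on linear Diophantine equations, 77h + 65g = 62 has integer solutions if and only if gcd(77, 65) divides 62. Since 1 | 62, solutions exist.

Yes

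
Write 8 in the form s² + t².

We need to find integers s, t > 0 such that s² + t² = 8.
Trying s = 2: t² = 8 - 2² = 8 - 4 = 4
t = 2
Check: 2² + 2² = 4 + 4 = 8 ✓

8 = 2² + 2²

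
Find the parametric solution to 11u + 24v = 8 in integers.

Step 1: Compute gcd(11, 24) = 1.
Since 1 divides 8, solutions exist.

Step 2: Find a particular solution using extended Euclidean algorithm.
We get u₀ = 88, v₀ = -40.
Check: 11*88 + 24*-40 = 8 = 8 ✓

Step 3: Write the general solution.
u = 88 + (24/1)t = 88 + 24t
v = -40 - (11/1)t = -40 - 11t
for any integer t.

u = 88 + 24t, v = -40 - 11t for integer t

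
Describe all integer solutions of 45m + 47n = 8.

Step 1: Compute gcd(45, 47) = 1.
Since 1 divides 8, solutions exist.

Step 2: Find a particular solution using extended Euclidean algorithm.
We get m₀ = 184, n₀ = -176.
Check: 45*184 + 47*-176 = 8 = 8 ✓

Step 3: Write the general solution.
m = 184 + (47/1)t = 184 + 47t
n = -176 - (45/1)t = -176 - 45t
for any integer t.

m = 184 + 47t, n = -176 - 45t for integer t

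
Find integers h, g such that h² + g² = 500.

We need to find integers h, g > 0 such that h² + g² = 500.
Trying h = 4: g² = 500 - 4² = 500 - 16 = 484
g = 22
Check: 4² + 22² = 16 + 484 = 500 ✓

500 = 4² + 22²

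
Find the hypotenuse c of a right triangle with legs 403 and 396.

c² = a² + b² = 403² + 396² = 162409 + 156816 = 319225
c = 565

565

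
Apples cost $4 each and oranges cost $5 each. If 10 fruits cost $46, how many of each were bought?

Let a = apples, o = oranges.
a + o = 10
4a + 5o = 46
Substitute o = 10 - a:
4a + 5(10 - a) = 46
(4 - 5)a = 46 - 50
-1a = -4
a = 4, o = 10 - 4 = 6

Apples: 4, Oranges: 6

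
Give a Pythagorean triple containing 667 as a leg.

We need the other leg and hypotenuse such that 667² + x² = c².
Take x = 156, c = 685: 667² + 156² = 444889 + 24336 = 469225 = 685² ✓
Triple: (667, 156, 685)

(667, 156, 685)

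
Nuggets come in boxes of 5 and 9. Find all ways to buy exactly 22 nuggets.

We need non-negative integers (x, y) with 5x + 9y = 22.
For each x in 0..4, check if 22 - 5x is a non-negative multiple of 9.
No x yields an integer y ≥ 0.

No solution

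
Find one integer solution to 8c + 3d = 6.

Step 1: Check solvability.
gcd(8, 3) = 1
Since 1 divides 6, solutions exist.

Step 2: Apply extended Euclidean algorithm to find gcd.
We find integers such that 8*x0 + 3*y0 = 1

Step 3: Scale the particular solution.
Multiply by 6/1 = 6:
c = -6, d = 18

Step 4: Verify.
8*(-6) + 3*(18) = 6 = 6 ✓

c = -6, d = 18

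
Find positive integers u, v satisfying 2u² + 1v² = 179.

Try small values of u and check whether (179 - 2u²)/1 is a perfect square.
u = 7: 2·7² = 98, so 1v² = 179 - 98 = 81, giving v² = 81, v = 9.
Check: 2·7² + 1·9² = 98 + 81 = 179 ✓

u = 7, v = 9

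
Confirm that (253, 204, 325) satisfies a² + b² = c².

Compute a² + b² = 253² + 204² = 64009 + 41616 = 105625
Compute c² = 325² = 105625
Since 105625 = 105625, confirmed.

Yes, it is a Pythagorean triple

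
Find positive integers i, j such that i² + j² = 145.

Search for i with 145 - i² a perfect square.
i = 1: 145 - 1² = 145 - 1 = 144 = 12² ✓
So i = 1, j = 12.

i = 1, j = 12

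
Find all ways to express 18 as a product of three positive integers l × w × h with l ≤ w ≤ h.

Iterate l from 1 to ⌊18^(1/3)⌋. For each l dividing 18, iterate w ≥ l with w dividing 18/l, and set h = 18/(l·w).
Triples found (4): (1×1×18), (1×2×9), (1×3×6), (2×3×3)

(1×1×18), (1×2×9), (1×3×6), (2×3×3)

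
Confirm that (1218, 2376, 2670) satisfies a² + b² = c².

Compute a² + b² = 1218² + 2376² = 1483524 + 5645376 = 7128900
Compute c² = 2670² = 7128900
Since 7128900 = 7128900, confirmed.

Yes, it is a Pythagorean triple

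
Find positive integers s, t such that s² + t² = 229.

Search for s with 229 - s² a perfect square.
s = 2: 229 - 2² = 229 - 4 = 225 = 15² ✓
So s = 2, t = 15.

s = 2, t = 15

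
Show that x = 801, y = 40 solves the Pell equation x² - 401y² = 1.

Compute x² = 801² = 641601
Compute 401y² = 401·40² = 401·1600 = 641600
x² - 401y² = 641601 - 641600 = 1
Since this equals 1, (801, 40) is a solution.

Yes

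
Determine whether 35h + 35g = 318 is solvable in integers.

Step 1: Compute gcd(35, 35).
gcd(35, 35) = 35

Step 2: Check divisibility.
Does 35 divide 318? 318 = 35 x 9 + 3, so no.

By the theorem on linear Diophantine equations, 35h + 35g = 318 has integer solutions if and only if gcd(35, 35) divides 318. Since 35 does not divide 318, no solutions exist.

No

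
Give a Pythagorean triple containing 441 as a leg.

We need the other leg and hypotenuse such that 441² + x² = c².
Take x = 112, c = 455: 441² + 112² = 194481 + 12544 = 207025 = 455² ✓
Triple: (441, 112, 455)

(441, 112, 455)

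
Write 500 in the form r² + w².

We need to find integers r, w > 0 such that r² + w² = 500.
Trying r = 4: w² = 500 - 4² = 500 - 16 = 484
w = 22
Check: 4² + 22² = 16 + 484 = 500 ✓

500 = 4² + 22²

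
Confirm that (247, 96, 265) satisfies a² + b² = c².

Compute a² + b² = 247² + 96² = 61009 + 9216 = 70225
Compute c² = 265² = 70225
Since 70225 = 70225, confirmed.

Yes, it is a Pythagorean triple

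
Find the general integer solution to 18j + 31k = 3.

Step 1: Compute gcd(18, 31) = 1.
Since 1 divides 3, solutions exist.

Step 2: Find a particular solution using extended Euclidean algorithm.
We get j₀ = -36, k₀ = 21.
Check: 18*-36 + 31*21 = 3 = 3 ✓

Step 3: Write the general solution.
j = -36 + (31/1)t = -36 + 31t
k = 21 - (18/1)t = 21 - 18t
for any integer t.

j = -36 + 31t, k = 21 - 18t for integer t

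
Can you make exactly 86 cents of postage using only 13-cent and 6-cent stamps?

We need non-negative x, y with 13x + 6y = 86.
gcd(13, 6) = 1 divides 86, so integer solutions exist.
Search for a non-negative one: x = 2 gives 6y = 86 - 26 = 60, so y = 10.
Check: 13·2 + 6·10 = 86 ✓

Yes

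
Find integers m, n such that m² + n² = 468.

We need to find integers m, n > 0 such that m² + n² = 468.
Trying m = 12: n² = 468 - 12² = 468 - 144 = 324
n = 18
Check: 12² + 18² = 144 + 324 = 468 ✓

468 = 12² + 18²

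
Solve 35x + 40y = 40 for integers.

Step 1: Check solvability.
gcd(35, 40) = 5
Since 5 divides 40, solutions exist.

Step 2: Apply extended Euclidean algorithm to find gcd.
We find integers such that 35*x0 + 40*y0 = 5

Step 3: Scale the particular solution.
Multiply by 40/5 = 8:
x = -8, y = 8

Step 4: Verify.
35*(-8) + 40*(8) = 40 = 40 ✓

x = -8, y = 8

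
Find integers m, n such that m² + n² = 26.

We need to find integers m, n > 0 such that m² + n² = 26.
Trying m = 1: n² = 26 - 1² = 26 - 1 = 25
n = 5
Check: 1² + 5² = 1 + 25 = 26 ✓

26 = 1² + 5²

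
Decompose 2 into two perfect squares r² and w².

We need to find integers r, w > 0 such that r² + w² = 2.
Trying r = 1: w² = 2 - 1² = 2 - 1 = 1
w = 1
Check: 1² + 1² = 1 + 1 = 2 ✓

2 = 1² + 1²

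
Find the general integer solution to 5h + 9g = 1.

Step 1: Compute gcd(5, 9) = 1.
Since 1 divides 1, solutions exist.

Step 2: Find a particular solution using extended Euclidean algorithm.
We get h₀ = 2, g₀ = -1.
Check: 5*2 + 9*-1 = 1 = 1 ✓

Step 3: Write the general solution.
h = 2 + (9/1)t = 2 + 9t
g = -1 - (5/1)t = -1 - 5t
for any integer t.

h = 2 + 9t, g = -1 - 5t for integer t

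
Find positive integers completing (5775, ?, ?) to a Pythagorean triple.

We need the other leg and hypotenuse such that 5775² + x² = c².
Take x = 1624, c = 5999: 5775² + 1624² = 33350625 + 2637376 = 35988001 = 5999² ✓
Triple: (5775, 1624, 5999)

(5775, 1624, 5999)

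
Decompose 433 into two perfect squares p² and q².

We need to find integers p, q > 0 such that p² + q² = 433.
Trying p = 12: q² = 433 - 12² = 433 - 144 = 289
q = 17
Check: 12² + 17² = 144 + 289 = 433 ✓

433 = 12² + 17²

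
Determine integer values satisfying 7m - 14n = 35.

Step 1: Check solvability.
gcd(7, 14) = 7
Since 7 divides 35, solutions exist.

Step 2: Apply extended Euclidean algorithm to find gcd.
We find integers such that 7*x0 + 14*y0 = 7

Step 3: Scale the particular solution.
Multiply by 35/7 = 5:
m = 5, n = 0

Step 4: Verify.
7*(5) - 14*(0) = 35 = 35 ✓

m = 5, n = 0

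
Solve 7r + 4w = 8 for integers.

Step 1: Check solvability.
gcd(7, 4) = 1
Since 1 divides 8, solutions exist.

Step 2: Apply extended Euclidean algorithm to find gcd.
We find integers such that 7*x0 + 4*y0 = 1

Step 3: Scale the particular solution.
Multiply by 8/1 = 8:
r = -8, w = 16

Step 4: Verify.
7*(-8) + 4*(16) = 8 = 8 ✓

r = -8, w = 16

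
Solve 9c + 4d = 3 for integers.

Step 1: Check solvability.
gcd(9, 4) = 1
Since 1 divides 3, solutions exist.

Step 2: Apply extended Euclidean algorithm to find gcd.
We find integers such that 9*x0 + 4*y0 = 1

Step 3: Scale the particular solution.
Multiply by 3/1 = 3:
c = 3, d = -6

Step 4: Verify.
9*(3) + 4*(-6) = 3 = 3 ✓

c = 3, d = -6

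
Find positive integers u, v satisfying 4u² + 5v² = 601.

Try small values of u and check whether (601 - 4u²)/5 is a perfect square.
u = 7: 4·7² = 196, so 5v² = 601 - 196 = 405, giving v² = 81, v = 9.
Check: 4·7² + 5·9² = 196 + 405 = 601 ✓

u = 7, v = 9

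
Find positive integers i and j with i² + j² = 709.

We need to find integers i, j > 0 such that i² + j² = 709.
Trying i = 15: j² = 709 - 15² = 709 - 225 = 484
j = 22
Check: 15² + 22² = 225 + 484 = 709 ✓

709 = 15² + 22²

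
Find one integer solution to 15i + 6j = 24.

Step 1: Check solvability.
gcd(15, 6) = 3
Since 3 divides 24, solutions exist.

Step 2: Apply extended Euclidean algorithm to find gcd.
We find integers such that 15*x0 + 6*y0 = 3

Step 3: Scale the particular solution.
Multiply by 24/3 = 8:
i = 8, j = -16

Step 4: Verify.
15*(8) + 6*(-16) = 24 = 24 ✓

i = 8, j = -16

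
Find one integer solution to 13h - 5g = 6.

Step 1: Check solvability.
gcd(13, 5) = 1
Since 1 divides 6, solutions exist.

Step 2: Apply extended Euclidean algorithm to find gcd.
We find integers such that 13*x0 + 5*y0 = 1

Step 3: Scale the particular solution.
Multiply by 6/1 = 6:
h = 12, g = 30

Step 4: Verify.
13*(12) - 5*(30) = 6 = 6 ✓

h = 12, g = 30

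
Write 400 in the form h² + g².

We need to find integers h, g > 0 such that h² + g² = 400.
Trying h = 12: g² = 400 - 12² = 400 - 144 = 256
g = 16
Check: 12² + 16² = 144 + 256 = 400 ✓

400 = 12² + 16²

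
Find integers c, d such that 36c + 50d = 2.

Step 1: Check solvability.
gcd(36, 50) = 2
Since 2 divides 2, solutions exist.

Step 2: Apply extended Euclidean algorithm to find gcd.
We find integers such that 36*x0 + 50*y0 = 2

Step 3: Scale the particular solution.
Multiply by 2/2 = 1:
c = 7, d = -5

Step 4: Verify.
36*(7) + 50*(-5) = 2 = 2 ✓

c = 7, d = -5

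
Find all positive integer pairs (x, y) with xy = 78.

The positive divisors of 78 are: 1, 2, 3, 6, 13, 26, 39, 78.
Each divisor d gives the pair (d, 78/d):
(1, 78), (2, 39), (3, 26), (6, 13), (13, 6), (26, 3), (39, 2), (78, 1)

(1, 78), (2, 39), (3, 26), (6, 13), (13, 6), (26, 3), (39, 2), (78, 1)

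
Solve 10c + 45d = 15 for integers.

Step 1: Check solvability.
gcd(10, 45) = 5
Since 5 divides 15, solutions exist.

Step 2: Apply extended Euclidean algorithm to find gcd.
We find integers such that 10*x0 + 45*y0 = 5

Step 3: Scale the particular solution.
Multiply by 15/5 = 3:
c = -12, d = 3

Step 4: Verify.
10*(-12) + 45*(3) = 15 = 15 ✓

c = -12, d = 3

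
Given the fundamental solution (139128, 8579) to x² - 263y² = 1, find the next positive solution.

Solutions to x² - Dy² = 1 are generated by powers of (x₀ + y₀√D).
The next solution satisfies x₁ + y₁√263 = (x₀ + y₀√263)², giving:
x₁ = x₀² + 263y₀² = 139128² + 263·8579² = 19356600384 + 19356600383 = 38713200767
y₁ = 2x₀y₀ = 2·139128·8579 = 2387158224

Verify: 38713200767² - 263·2387158224² = 1498711913626049388289 - 1498711913626049388288 = 1 ✓

x = 38713200767, y = 2387158224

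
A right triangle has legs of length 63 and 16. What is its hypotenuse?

c² = a² + b² = 63² + 16² = 3969 + 256 = 4225
c = 65

65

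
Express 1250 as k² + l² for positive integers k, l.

We need to find integers k, l > 0 such that k² + l² = 1250.
Trying k = 5: l² = 1250 - 5² = 1250 - 25 = 1225
l = 35
Check: 5² + 35² = 25 + 1225 = 1250 ✓

1250 = 5² + 35²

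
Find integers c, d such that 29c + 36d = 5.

Step 1: Check solvability.
gcd(29, 36) = 1
Since 1 divides 5, solutions exist.

Step 2: Apply extended Euclidean algorithm to find gcd.
We find integers such that 29*x0 + 36*y0 = 1

Step 3: Scale the particular solution.
Multiply by 5/1 = 5:
c = 25, d = -20

Step 4: Verify.
29*(25) + 36*(-20) = 5 = 5 ✓

c = 25, d = -20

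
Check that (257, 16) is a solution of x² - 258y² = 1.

Compute x² = 257² = 66049
Compute 258y² = 258·16² = 258·256 = 66048
x² - 258y² = 66049 - 66048 = 1
Since this equals 1, (257, 16) is a solution.

Yes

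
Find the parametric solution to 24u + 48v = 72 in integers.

Step 1: Compute gcd(24, 48) = 24.
Since 24 divides 72, solutions exist.

Step 2: Find a particular solution using extended Euclidean algorithm.
We get u₀ = 3, v₀ = 0.
Check: 24*3 + 48*0 = 72 = 72 ✓

Step 3: Write the general solution.
u = 3 + (48/24)t = 3 + 2t
v = 0 - (24/24)t = 0 - 1t
for any integer t.

u = 3 + 2t, v = 0 - 1t for integer t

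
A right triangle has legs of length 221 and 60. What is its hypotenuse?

c² = a² + b² = 221² + 60² = 48841 + 3600 = 52441
c = 229

229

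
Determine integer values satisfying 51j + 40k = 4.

Step 1: Check solvability.
gcd(51, 40) = 1
Since 1 divides 4, solutions exist.

Step 2: Apply extended Euclidean algorithm to find gcd.
We find integers such that 51*x0 + 40*y0 = 1

Step 3: Scale the particular solution.
Multiply by 4/1 = 4:
j = 44, k = -56

Step 4: Verify.
51*(44) + 40*(-56) = 4 = 4 ✓

j = 44, k = -56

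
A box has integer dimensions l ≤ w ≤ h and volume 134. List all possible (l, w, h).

Iterate l from 1 to ⌊134^(1/3)⌋. For each l dividing 134, iterate w ≥ l with w dividing 134/l, and set h = 134/(l·w).
Triples found (2): (1×1×134), (1×2×67)

(1×1×134), (1×2×67)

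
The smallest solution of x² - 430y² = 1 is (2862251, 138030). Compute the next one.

Solutions to x² - Dy² = 1 are generated by powers of (x₀ + y₀√D).
The next solution satisfies x₁ + y₁√430 = (x₀ + y₀√430)², giving:
x₁ = x₀² + 430y₀² = 2862251² + 430·138030² = 8192480787001 + 8192480787000 = 16384961574001
y₁ = 2x₀y₀ = 2·2862251·138030 = 790153011060

Verify: 16384961574001² - 430·790153011060² = 268466965781489327399148001 - 268466965781489327399148000 = 1 ✓

x = 16384961574001, y = 790153011060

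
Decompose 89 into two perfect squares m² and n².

We need to find integers m, n > 0 such that m² + n² = 89.
Trying m = 5: n² = 89 - 5² = 89 - 25 = 64
n = 8
Check: 5² + 8² = 25 + 64 = 89 ✓

89 = 5² + 8²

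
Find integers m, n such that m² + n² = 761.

We need to find integers m, n > 0 such that m² + n² = 761.
Trying m = 19: n² = 761 - 19² = 761 - 361 = 400
n = 20
Check: 19² + 20² = 361 + 400 = 761 ✓

761 = 19² + 20²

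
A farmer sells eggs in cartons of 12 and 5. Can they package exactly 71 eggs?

We need non-negative a, b with 12a + 5b = 71.
gcd(12, 5) = 1 divides 71.
Try a = 3: 5b = 71 - 36 = 35, so b = 7.
One way: 3 cartons of 12 and 7 cartons of 5.

Yes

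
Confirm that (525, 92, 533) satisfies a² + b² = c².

Compute a² + b² = 525² + 92² = 275625 + 8464 = 284089
Compute c² = 533² = 284089
Since 284089 = 284089, confirmed.

Yes, it is a Pythagorean triple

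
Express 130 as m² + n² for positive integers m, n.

We need to find integers m, n > 0 such that m² + n² = 130.
Trying m = 3: n² = 130 - 3² = 130 - 9 = 121
n = 11
Check: 3² + 11² = 9 + 121 = 130 ✓

130 = 3² + 11²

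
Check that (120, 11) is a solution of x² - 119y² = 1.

Compute x² = 120² = 14400
Compute 119y² = 119·11² = 119·121 = 14399
x² - 119y² = 14400 - 14399 = 1
Since this equals 1, (120, 11) is a solution.

Yes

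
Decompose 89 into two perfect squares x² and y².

We need to find integers x, y > 0 such that x² + y² = 89.
Trying x = 5: y² = 89 - 5² = 89 - 25 = 64
y = 8
Check: 5² + 8² = 25 + 64 = 89 ✓

89 = 5² + 8²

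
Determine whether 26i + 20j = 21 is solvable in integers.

Step 1: Compute gcd(26, 20).
gcd(26, 20) = 2

Step 2: Check divisibility.
Does 2 divide 21? 21 = 2 x 10 + 1, so no.

By the theorem on linear Diophantine equations, 26i + 20j = 21 has integer solutions if and only if gcd(26, 20) divides 21. Since 2 does not divide 21, no solutions exist.

No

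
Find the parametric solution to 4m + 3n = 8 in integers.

Step 1: Compute gcd(4, 3) = 1.
Since 1 divides 8, solutions exist.

Step 2: Find a particular solution using extended Euclidean algorithm.
We get m₀ = 8, n₀ = -8.
Check: 4*8 + 3*-8 = 8 = 8 ✓

Step 3: Write the general solution.
m = 8 + (3/1)t = 8 + 3t
n = -8 - (4/1)t = -8 - 4t
for any integer t.

m = 8 + 3t, n = -8 - 4t for integer t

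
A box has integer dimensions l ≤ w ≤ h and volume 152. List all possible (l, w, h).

Iterate l from 1 to ⌊152^(1/3)⌋. For each l dividing 152, iterate w ≥ l with w dividing 152/l, and set h = 152/(l·w).
Triples found (6): (1×1×152), (1×2×76), (1×4×38), (1×8×19), (2×2×38), (2×4×19)

(1×1×152), (1×2×76), (1×4×38), (1×8×19), (2×2×38), (2×4×19)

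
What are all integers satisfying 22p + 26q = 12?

Step 1: Compute gcd(22, 26) = 2.
Since 2 divides 12, solutions exist.

Step 2: Find a particular solution using extended Euclidean algorithm.
We get p₀ = 36, q₀ = -30.
Check: 22*36 + 26*-30 = 12 = 12 ✓

Step 3: Write the general solution.
p = 36 + (26/2)t = 36 + 13t
q = -30 - (22/2)t = -30 - 11t
for any integer t.

p = 36 + 13t, q = -30 - 11t for integer t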